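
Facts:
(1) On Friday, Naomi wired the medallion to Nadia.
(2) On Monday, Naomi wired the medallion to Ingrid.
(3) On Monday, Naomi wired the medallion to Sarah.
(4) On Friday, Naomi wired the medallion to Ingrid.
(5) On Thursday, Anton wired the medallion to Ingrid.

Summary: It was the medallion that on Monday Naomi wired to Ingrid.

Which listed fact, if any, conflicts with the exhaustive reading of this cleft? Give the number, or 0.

0

The cleft puts "the medallion" in focus and presupposes the open proposition with Naomi as agent and Ingrid as recipient and on Monday as setting.
Exhaustivity: the medallion is the only thing satisfying that background.
No listed fact matches the background with a different thing. Exhaustivity holds.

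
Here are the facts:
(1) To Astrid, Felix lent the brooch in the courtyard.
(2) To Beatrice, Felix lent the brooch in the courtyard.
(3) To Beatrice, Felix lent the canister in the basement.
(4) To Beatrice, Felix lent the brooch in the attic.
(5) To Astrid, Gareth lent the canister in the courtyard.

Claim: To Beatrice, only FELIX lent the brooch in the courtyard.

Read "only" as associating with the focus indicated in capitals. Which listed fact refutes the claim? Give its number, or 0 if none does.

0

Focus (in capitals) is "Felix" — the agent. "Only" excludes alternative agents while holding fixed same thing, recipient, setting (the brooch / Beatrice / in the courtyard).
Every other fact changes something in the background, not just the agent. Nothing refutes the claim.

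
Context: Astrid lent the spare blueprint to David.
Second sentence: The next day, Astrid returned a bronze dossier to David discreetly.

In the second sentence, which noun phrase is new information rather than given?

"Astrid" and "David" in the second sentence are given — already mentioned in the context.
"a bronze dossier" has no antecedent in the context; it is discourse-new (the indefinite article also signals a new referent).

a bronze dossier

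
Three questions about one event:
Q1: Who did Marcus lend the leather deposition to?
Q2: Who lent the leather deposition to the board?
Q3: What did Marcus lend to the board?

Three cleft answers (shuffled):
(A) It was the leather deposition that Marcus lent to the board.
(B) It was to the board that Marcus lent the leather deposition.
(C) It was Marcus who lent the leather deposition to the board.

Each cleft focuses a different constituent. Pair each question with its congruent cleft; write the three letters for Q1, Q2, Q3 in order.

Q1 asks about the recipient; cleft (B) focuses "to the board", which is the recipient — so Q1 → B.
Q2 asks about the subject (agent); cleft (C) focuses "Marcus", which is the subject (agent) — so Q2 → C.
Q3 asks about the direct object; cleft (A) focuses "the leather deposition", which is the direct object — so Q3 → A.
Mapping: Q1→B, Q2→C, Q3→A.

BCA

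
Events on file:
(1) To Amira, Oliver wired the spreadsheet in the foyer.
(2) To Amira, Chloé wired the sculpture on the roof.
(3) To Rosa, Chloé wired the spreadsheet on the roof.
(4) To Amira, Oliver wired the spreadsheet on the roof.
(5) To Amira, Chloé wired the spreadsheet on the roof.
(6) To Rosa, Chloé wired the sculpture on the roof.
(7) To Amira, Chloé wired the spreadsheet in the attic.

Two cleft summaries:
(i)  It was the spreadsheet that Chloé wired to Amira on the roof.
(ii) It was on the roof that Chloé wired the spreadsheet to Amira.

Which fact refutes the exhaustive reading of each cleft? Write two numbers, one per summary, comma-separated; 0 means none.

2, 7

(i): focus "the spreadsheet". Looking for Chloé as agent and Amira as recipient and on the roof as setting with some other thing — fact (2) has the sculpture there. Refuted.
(ii): focus "on the roof". Looking for Chloé as agent and the spreadsheet as thing and Amira as recipient with some other setting — fact (7) has in the attic there. Refuted.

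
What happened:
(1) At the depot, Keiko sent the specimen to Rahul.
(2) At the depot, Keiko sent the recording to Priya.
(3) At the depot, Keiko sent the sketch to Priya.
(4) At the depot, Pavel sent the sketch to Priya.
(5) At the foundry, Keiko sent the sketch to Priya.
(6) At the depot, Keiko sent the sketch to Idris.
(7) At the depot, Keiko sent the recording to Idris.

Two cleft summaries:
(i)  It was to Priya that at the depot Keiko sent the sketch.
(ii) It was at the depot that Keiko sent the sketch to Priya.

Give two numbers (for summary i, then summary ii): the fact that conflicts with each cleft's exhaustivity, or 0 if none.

Summary (i) focuses "Priya" (the recipient); background agent = Keiko, thing = the sketch, setting = at the depot. Fact (6) matches that background with recipient = Idris — refutes (i).
Summary (ii) focuses "at the depot" (the setting); background agent = Keiko, thing = the sketch, recipient = Priya. Fact (5) matches that background with setting = at the foundry — refutes (ii).

6, 5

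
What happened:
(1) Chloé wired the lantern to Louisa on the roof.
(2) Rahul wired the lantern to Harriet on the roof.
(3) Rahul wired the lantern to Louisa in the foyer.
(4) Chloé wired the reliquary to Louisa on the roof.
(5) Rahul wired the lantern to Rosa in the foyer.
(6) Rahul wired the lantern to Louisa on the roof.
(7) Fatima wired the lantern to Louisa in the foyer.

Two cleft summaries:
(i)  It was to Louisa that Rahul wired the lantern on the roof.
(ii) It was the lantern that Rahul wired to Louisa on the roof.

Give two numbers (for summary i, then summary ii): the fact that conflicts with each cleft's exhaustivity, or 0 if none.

(i): focus "Louisa". Looking for same agent, thing, setting (Rahul / the lantern / on the roof) with some other recipient — fact (2) has Harriet there. Refuted.
(ii): focus "the lantern". No fact shares same agent, recipient, setting (Rahul / Louisa / on the roof) with a different thing. 0.

2, 0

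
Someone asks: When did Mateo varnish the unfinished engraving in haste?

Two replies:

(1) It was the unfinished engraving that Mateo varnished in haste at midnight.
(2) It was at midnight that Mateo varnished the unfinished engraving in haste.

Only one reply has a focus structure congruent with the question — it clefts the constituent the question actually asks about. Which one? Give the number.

2

The question word "when" targets the time.
Option (1) clefts "the unfinished engraving" — the direct object, not what was asked.
Option (2) clefts "at midnight" — that matches what the question asks about.
So the congruent reply is (2).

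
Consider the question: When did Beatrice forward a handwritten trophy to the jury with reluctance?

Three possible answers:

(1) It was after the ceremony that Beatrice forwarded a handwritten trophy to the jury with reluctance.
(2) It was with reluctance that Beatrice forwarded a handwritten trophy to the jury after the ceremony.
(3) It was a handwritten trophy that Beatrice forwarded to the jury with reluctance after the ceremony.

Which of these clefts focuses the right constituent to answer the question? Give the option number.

The question word "when" targets the time.
Option (1) clefts "after the ceremony" — that matches what the question asks about.
Option (2) clefts "with reluctance" — the manner, not what was asked.
Option (3) clefts "a handwritten trophy" — the direct object, not what was asked.
So the congruent reply is (1).

1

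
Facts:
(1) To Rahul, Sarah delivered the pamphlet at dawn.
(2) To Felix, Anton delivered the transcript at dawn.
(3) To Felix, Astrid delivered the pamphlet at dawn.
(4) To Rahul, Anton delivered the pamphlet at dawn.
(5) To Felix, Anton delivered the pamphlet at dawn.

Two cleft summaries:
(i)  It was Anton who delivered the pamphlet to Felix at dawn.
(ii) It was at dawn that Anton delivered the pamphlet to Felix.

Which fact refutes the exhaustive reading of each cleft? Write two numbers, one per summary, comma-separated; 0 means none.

3, 0

Summary (i) focuses "Anton" (the agent); background thing = the pamphlet, recipient = Felix, setting = at dawn. Fact (3) matches that background with agent = Astrid — refutes (i).
Summary (ii) focuses "at dawn" (the setting); background agent = Anton, thing = the pamphlet, recipient = Felix. No fact matches that background with a different setting, so 0.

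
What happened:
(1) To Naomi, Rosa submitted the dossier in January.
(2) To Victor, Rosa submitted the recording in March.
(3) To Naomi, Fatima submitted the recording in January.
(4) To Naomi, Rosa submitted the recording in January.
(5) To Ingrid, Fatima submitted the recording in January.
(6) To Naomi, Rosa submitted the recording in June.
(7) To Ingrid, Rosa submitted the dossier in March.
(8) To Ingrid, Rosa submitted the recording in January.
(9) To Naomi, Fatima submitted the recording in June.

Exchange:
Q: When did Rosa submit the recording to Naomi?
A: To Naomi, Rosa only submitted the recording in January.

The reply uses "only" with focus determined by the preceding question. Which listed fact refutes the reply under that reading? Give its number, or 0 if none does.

The question "When did ...?" targets the setting, so in the reply the focus falls on "in January".
"Only" then excludes alternative settings while the background — Rosa as agent and the recording as thing and Naomi as recipient — is held fixed.
Fact (6) shares the background with a different setting (in June) — counterexample.
(Fact (8) would refute a reading with focus on the recipient — but that is not what the question asks.)

6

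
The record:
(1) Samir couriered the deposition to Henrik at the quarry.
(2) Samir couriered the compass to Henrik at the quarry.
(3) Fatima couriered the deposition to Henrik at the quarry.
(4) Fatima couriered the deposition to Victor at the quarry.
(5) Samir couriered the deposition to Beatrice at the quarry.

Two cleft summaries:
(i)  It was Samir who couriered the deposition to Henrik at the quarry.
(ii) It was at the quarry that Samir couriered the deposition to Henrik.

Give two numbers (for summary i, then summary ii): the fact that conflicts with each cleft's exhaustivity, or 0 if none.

3, 0

(i): focus "Samir". Looking for thing = the deposition, recipient = Henrik, setting = at the quarry with some other agent — fact (3) has Fatima there. Refuted.
(ii): focus "at the quarry". No fact shares agent = Samir, thing = the deposition, recipient = Henrik with a different setting. 0.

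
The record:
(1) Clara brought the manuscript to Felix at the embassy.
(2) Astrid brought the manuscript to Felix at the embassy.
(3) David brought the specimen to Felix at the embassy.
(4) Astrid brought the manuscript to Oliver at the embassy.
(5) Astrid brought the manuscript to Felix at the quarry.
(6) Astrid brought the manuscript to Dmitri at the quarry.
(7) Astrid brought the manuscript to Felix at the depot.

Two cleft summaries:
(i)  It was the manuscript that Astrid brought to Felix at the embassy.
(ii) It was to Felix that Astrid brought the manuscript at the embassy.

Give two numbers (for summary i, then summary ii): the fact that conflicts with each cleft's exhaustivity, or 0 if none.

Summary (i) focuses "the manuscript" (the thing); background agent = Astrid, recipient = Felix, setting = at the embassy. No fact matches that background with a different thing, so 0.
Summary (ii) focuses "Felix" (the recipient); background agent = Astrid, thing = the manuscript, setting = at the embassy. Fact (4) matches that background with recipient = Oliver — refutes (ii).

0, 4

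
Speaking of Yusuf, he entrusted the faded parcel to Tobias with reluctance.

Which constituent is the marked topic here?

Yusuf

The construction explicitly marks "Yusuf" as what the sentence is about — the topic.
The remainder of the clause is the comment (what is said about the topic).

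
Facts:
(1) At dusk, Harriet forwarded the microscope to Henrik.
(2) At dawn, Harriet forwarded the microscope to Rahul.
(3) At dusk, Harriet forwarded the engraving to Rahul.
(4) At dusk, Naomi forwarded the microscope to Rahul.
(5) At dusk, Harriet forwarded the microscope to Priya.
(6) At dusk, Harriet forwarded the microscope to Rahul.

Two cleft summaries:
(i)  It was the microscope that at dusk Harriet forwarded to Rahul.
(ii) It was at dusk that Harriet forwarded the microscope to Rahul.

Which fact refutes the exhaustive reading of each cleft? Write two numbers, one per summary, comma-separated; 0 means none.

Summary (i) focuses "the microscope" (the thing); background same agent, recipient, setting (Harriet / Rahul / at dusk). Fact (3) matches that background with thing = the engraving — refutes (i).
Summary (ii) focuses "at dusk" (the setting); background same agent, thing, recipient (Harriet / the microscope / Rahul). Fact (2) matches that background with setting = at dawn — refutes (ii).

3, 2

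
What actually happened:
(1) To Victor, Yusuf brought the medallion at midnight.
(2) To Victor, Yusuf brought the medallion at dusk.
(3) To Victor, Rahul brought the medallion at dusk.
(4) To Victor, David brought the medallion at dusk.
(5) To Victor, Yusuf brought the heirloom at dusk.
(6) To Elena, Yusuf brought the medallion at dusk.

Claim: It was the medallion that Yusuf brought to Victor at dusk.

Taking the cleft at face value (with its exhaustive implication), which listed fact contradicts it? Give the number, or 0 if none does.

The cleft puts "the medallion" in focus and presupposes the open proposition with same agent, recipient, setting (Yusuf / Victor / at dusk).
The exhaustive reading says no other thing fits that background.
Fact (5) shares the background but with thing = the heirloom; exhaustivity is violated.

5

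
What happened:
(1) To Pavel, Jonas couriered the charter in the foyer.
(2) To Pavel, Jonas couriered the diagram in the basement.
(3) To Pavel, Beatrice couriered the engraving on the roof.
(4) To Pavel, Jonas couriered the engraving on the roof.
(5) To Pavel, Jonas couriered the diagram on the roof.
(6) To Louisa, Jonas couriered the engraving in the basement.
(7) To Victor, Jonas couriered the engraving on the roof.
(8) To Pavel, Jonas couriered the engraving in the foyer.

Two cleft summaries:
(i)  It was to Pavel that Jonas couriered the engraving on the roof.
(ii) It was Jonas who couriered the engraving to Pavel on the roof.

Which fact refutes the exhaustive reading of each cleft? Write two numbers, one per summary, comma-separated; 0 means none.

Summary (i) focuses "Pavel" (the recipient); background Jonas as agent and the engraving as thing and on the roof as setting. Fact (7) matches that background with recipient = Victor — refutes (i).
Summary (ii) focuses "Jonas" (the agent); background the engraving as thing and Pavel as recipient and on the roof as setting. Fact (3) matches that background with agent = Beatrice — refutes (ii).

7, 3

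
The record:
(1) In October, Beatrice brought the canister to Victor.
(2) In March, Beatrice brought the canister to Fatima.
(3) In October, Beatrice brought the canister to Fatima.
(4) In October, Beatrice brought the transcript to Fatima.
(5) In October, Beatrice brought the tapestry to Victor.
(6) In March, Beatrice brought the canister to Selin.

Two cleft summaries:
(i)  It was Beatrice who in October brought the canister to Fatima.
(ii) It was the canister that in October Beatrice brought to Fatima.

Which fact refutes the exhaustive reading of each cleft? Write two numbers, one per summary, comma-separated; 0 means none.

(i): focus "Beatrice". No fact shares same thing, recipient, setting (the canister / Fatima / in October) with a different agent. 0.
(ii): focus "the canister". Looking for same agent, recipient, setting (Beatrice / Fatima / in October) with some other thing — fact (4) has the transcript there. Refuted.

0, 4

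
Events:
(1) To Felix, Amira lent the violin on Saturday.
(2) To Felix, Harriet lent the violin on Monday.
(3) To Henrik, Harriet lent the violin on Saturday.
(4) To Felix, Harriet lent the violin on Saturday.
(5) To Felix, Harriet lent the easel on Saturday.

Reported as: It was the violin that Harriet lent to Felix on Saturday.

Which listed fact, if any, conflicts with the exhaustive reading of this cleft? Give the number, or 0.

5

Focus of the cleft: "the violin" (the thing). Presupposed background: same agent, recipient, setting (Harriet / Felix / on Saturday).
Exhaustivity: the violin is the only thing satisfying that background.
Fact (5) shares the background but with thing = the easel; exhaustivity is violated.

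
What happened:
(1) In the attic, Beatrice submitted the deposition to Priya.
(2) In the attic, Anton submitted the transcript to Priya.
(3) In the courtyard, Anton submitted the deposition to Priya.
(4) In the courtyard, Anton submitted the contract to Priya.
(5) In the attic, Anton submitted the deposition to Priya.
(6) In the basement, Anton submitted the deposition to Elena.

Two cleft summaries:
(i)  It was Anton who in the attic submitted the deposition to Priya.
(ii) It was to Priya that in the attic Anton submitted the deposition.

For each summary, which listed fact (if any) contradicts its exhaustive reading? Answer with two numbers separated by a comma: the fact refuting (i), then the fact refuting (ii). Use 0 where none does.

Summary (i) focuses "Anton" (the agent); background the deposition as thing and Priya as recipient and in the attic as setting. Fact (1) matches that background with agent = Beatrice — refutes (i).
Summary (ii) focuses "Priya" (the recipient); background Anton as agent and the deposition as thing and in the attic as setting. No fact matches that background with a different recipient, so 0.

1, 0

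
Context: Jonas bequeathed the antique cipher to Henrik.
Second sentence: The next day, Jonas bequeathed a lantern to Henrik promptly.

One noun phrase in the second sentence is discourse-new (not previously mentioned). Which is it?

"Jonas" and "Henrik" in the second sentence are given — already mentioned in the context.
"a lantern" has no antecedent in the context; it is discourse-new (the indefinite article also signals a new referent).

a lantern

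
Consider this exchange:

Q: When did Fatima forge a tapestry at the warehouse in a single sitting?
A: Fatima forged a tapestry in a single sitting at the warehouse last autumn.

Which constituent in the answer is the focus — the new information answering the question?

The wh-word "when" asks about the time.
In the answer, "Fatima", "a tapestry", "in a single sitting" and "at the warehouse" are given — repeated from the question.
The constituent filling the time gap is "last autumn"; that is the focus and would carry nuclear stress.

last autumn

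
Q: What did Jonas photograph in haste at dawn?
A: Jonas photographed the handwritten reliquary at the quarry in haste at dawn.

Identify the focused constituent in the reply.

The wh-word "what" asks about the direct object.
In the answer, "Jonas", "in haste" and "at dawn" are given — repeated from the question.
"at the quarry" is also new, but it specifies the location, which is not what the question asks about — so it is not the focus.
The constituent filling the direct object gap is "the handwritten reliquary"; that is the focus.

the handwritten reliquary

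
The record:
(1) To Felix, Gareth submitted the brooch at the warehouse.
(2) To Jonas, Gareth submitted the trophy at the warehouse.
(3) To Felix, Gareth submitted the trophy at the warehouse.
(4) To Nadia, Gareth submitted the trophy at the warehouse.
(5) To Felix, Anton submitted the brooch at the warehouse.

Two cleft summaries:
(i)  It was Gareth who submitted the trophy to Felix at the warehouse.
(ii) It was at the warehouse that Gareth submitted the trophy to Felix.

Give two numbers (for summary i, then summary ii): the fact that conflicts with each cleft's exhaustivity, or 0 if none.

(i): focus "Gareth". No fact shares thing = the trophy, recipient = Felix, setting = at the warehouse with a different agent. 0.
(ii): focus "at the warehouse". No fact shares agent = Gareth, thing = the trophy, recipient = Felix with a different setting. 0.

0, 0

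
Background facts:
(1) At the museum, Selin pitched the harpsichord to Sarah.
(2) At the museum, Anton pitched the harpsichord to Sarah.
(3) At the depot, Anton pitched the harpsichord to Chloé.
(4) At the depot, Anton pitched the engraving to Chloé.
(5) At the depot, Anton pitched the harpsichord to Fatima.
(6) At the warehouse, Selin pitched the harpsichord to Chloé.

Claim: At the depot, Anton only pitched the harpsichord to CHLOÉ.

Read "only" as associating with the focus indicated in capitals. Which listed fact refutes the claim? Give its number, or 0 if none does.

Focus (in capitals) is "Chloé" — the recipient. "Only" excludes alternative recipients while holding fixed same agent, thing, setting (Anton / the harpsichord / at the depot).
Fact (5) matches on same agent, thing, setting (Anton / the harpsichord / at the depot), but has recipient = Fatima instead. That refutes the claim.

5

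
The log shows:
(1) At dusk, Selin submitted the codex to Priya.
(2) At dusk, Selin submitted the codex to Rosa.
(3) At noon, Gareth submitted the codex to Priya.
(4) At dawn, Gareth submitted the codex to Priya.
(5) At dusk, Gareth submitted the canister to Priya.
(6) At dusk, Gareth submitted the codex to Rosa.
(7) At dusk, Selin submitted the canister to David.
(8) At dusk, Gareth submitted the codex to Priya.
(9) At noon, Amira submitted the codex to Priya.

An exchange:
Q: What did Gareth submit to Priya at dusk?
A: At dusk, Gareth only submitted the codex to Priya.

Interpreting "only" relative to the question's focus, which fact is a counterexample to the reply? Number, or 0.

5

Answering "What did ...?" puts focus on the thing — here, "the codex".
So "only" ranges over things; the rest (Gareth as agent and Priya as recipient and at dusk as setting) is presupposed.
Fact (5) shares the background with a different thing (the canister) — counterexample.
(Fact (3) would refute a reading with focus on the setting — but that is not what the question asks.)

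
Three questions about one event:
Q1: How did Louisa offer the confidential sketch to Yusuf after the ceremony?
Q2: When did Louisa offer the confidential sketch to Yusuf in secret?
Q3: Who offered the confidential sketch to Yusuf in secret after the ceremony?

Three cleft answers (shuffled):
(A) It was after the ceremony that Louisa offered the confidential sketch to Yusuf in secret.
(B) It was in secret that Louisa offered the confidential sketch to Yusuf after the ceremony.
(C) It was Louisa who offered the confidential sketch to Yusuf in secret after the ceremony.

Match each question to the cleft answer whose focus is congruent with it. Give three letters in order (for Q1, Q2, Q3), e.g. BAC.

BAC

Q1 asks about the manner; cleft (B) focuses "in secret", which is the manner — so Q1 → B.
Q2 asks about the time; cleft (A) focuses "after the ceremony", which is the time — so Q2 → A.
Q3 asks about the subject (agent); cleft (C) focuses "Louisa", which is the subject (agent) — so Q3 → C.
Mapping: Q1→B, Q2→A, Q3→C.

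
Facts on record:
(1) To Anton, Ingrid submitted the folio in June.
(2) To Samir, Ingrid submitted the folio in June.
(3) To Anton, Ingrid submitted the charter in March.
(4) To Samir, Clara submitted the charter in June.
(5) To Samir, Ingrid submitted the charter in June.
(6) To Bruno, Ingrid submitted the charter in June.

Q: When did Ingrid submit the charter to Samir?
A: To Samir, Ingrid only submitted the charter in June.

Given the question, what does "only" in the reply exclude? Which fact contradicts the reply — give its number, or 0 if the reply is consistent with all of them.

Answering "When did ...?" puts focus on the setting — here, "in June".
"Only" then excludes alternative settings while the background — same agent, thing, recipient (Ingrid / the charter / Samir) — is held fixed.
No fact keeps same agent, thing, recipient (Ingrid / the charter / Samir) while changing the setting; every other fact differs on something backgrounded. The reply stands.
(Fact (6) would refute a reading with focus on the recipient — but that is not what the question asks.)

0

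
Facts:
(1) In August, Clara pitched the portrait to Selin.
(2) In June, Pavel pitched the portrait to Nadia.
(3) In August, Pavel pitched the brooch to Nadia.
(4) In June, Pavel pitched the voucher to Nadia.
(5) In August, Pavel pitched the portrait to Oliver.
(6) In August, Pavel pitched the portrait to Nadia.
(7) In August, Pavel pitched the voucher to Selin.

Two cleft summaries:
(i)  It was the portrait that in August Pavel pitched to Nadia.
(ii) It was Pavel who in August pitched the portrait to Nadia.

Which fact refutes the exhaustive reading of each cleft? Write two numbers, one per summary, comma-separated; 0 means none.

3, 0

Summary (i) focuses "the portrait" (the thing); background Pavel as agent and Nadia as recipient and in August as setting. Fact (3) matches that background with thing = the brooch — refutes (i).
Summary (ii) focuses "Pavel" (the agent); background the portrait as thing and Nadia as recipient and in August as setting. No fact matches that background with a different agent, so 0.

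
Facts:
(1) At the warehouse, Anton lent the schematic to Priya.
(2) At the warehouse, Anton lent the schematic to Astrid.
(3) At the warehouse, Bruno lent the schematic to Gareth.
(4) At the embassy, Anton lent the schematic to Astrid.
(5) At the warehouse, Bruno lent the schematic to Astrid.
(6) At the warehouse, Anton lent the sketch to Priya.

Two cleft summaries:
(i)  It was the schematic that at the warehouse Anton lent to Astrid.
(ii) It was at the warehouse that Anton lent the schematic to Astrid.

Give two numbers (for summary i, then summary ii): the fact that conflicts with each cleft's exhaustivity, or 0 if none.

0, 4

(i): focus "the schematic". No fact shares agent = Anton, recipient = Astrid, setting = at the warehouse with a different thing. 0.
(ii): focus "at the warehouse". Looking for agent = Anton, thing = the schematic, recipient = Astrid with some other setting — fact (4) has at the embassy there. Refuted.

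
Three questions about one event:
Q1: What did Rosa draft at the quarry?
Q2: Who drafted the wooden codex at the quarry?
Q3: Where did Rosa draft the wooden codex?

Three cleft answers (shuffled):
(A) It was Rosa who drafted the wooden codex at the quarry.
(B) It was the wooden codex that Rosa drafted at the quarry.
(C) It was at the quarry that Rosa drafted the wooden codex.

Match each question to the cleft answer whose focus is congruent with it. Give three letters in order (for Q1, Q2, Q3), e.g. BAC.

BAC

Q1 asks about the direct object; cleft (B) focuses "the wooden codex", which is the direct object — so Q1 → B.
Q2 asks about the subject (agent); cleft (A) focuses "Rosa", which is the subject (agent) — so Q2 → A.
Q3 asks about the location; cleft (C) focuses "at the quarry", which is the location — so Q3 → C.
Mapping: Q1→B, Q2→A, Q3→C.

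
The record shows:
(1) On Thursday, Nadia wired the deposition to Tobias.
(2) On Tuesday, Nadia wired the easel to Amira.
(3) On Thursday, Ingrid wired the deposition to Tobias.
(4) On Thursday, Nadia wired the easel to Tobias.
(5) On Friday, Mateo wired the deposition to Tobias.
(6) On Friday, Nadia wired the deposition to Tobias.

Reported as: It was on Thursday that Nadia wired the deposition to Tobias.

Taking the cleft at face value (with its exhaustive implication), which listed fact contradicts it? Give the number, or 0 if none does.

The cleft puts "on Thursday" in focus and presupposes the open proposition with Nadia as agent and the deposition as thing and Tobias as recipient.
The exhaustive reading says no other setting fits that background.
Fact (6) shares the background but with setting = on Friday; exhaustivity is violated.

6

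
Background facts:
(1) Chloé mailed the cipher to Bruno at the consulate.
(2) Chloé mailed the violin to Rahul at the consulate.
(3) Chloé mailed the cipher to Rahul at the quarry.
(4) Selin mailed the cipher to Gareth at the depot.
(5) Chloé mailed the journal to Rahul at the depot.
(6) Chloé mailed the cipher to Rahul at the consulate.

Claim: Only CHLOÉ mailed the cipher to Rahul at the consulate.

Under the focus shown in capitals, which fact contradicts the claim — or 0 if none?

0

The capitals mark "Chloé" as focus. So "only" rules out other agents, with the rest (the cipher as thing and Rahul as recipient and at the consulate as setting) as background.
No fact matches the cipher as thing and Rahul as recipient and at the consulate as setting with a different agent — every other fact differs on at least one backgrounded slot. So no fact refutes it.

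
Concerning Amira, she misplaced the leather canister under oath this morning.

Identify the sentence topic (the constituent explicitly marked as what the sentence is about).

The construction explicitly marks "Amira" as what the sentence is about — the topic.
The remainder of the clause is the comment (what is said about the topic).

Amira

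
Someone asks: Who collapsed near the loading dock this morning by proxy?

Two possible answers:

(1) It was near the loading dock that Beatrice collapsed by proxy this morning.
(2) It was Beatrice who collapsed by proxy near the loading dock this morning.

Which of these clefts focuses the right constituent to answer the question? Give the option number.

2

The question word "who" targets the subject (agent).
Option (1) clefts "near the loading dock" — the location, not what was asked.
Option (2) clefts "Beatrice" — that matches what the question asks about.
So the congruent reply is (2).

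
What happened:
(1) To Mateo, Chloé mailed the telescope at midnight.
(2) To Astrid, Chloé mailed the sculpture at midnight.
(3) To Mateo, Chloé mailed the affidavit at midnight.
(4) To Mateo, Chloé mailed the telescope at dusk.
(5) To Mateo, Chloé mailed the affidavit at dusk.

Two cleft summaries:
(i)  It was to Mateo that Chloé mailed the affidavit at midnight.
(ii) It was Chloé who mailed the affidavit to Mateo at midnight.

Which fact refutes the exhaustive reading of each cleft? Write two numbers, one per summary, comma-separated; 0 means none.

Summary (i) focuses "Mateo" (the recipient); background same agent, thing, setting (Chloé / the affidavit / at midnight). No fact matches that background with a different recipient, so 0.
Summary (ii) focuses "Chloé" (the agent); background same thing, recipient, setting (the affidavit / Mateo / at midnight). No fact matches that background with a different agent, so 0.

0, 0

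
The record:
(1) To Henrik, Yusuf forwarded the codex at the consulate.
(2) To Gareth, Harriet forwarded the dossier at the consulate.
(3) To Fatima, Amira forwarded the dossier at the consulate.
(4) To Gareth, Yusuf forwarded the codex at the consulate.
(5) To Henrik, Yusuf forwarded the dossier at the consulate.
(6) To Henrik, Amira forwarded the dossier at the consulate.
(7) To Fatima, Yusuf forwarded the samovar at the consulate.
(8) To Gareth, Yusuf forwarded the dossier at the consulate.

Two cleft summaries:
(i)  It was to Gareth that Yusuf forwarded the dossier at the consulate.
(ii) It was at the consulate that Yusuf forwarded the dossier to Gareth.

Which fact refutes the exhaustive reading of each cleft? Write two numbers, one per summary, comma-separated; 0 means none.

Summary (i) focuses "Gareth" (the recipient); background same agent, thing, setting (Yusuf / the dossier / at the consulate). Fact (5) matches that background with recipient = Henrik — refutes (i).
Summary (ii) focuses "at the consulate" (the setting); background same agent, thing, recipient (Yusuf / the dossier / Gareth). No fact matches that background with a different setting, so 0.

5, 0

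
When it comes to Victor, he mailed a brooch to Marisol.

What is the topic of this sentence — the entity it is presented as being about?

The construction explicitly marks "Victor" as what the sentence is about — the topic.
The remainder of the clause is the comment (what is said about the topic).

Victor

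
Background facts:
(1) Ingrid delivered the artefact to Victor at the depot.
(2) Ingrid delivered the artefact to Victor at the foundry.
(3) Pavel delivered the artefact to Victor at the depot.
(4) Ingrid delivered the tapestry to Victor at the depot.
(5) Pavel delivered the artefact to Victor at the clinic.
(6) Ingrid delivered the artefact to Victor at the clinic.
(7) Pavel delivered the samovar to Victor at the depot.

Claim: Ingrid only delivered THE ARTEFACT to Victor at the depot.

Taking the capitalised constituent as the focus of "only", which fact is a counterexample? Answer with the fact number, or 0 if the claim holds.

Focus (in capitals) is "the artefact" — the thing. "Only" excludes alternative things while holding fixed agent = Ingrid, recipient = Victor, setting = at the depot.
Fact (4) shares the background but differs in thing (the tapestry) — a counterexample.

4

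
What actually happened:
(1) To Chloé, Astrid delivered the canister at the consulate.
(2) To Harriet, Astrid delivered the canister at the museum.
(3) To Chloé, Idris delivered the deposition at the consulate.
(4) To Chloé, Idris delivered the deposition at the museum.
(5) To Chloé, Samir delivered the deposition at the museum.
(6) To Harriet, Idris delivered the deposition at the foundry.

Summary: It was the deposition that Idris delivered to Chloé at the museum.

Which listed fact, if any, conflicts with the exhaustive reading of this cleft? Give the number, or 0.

Focus of the cleft: "the deposition" (the thing). Presupposed background: same agent, recipient, setting (Idris / Chloé / at the museum).
Exhaustivity: the deposition is the only thing satisfying that background.
Every other fact differs from the presupposition on some backgrounded slot, so none challenges the exhaustivity.

0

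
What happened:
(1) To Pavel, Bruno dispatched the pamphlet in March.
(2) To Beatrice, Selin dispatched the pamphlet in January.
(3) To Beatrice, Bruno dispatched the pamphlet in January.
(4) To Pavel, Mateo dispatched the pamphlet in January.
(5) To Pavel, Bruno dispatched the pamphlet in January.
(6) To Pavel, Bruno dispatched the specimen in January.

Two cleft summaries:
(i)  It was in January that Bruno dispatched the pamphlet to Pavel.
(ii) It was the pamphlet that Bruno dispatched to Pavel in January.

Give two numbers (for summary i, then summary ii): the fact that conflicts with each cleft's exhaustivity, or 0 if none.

Summary (i) focuses "in January" (the setting); background same agent, thing, recipient (Bruno / the pamphlet / Pavel). Fact (1) matches that background with setting = in March — refutes (i).
Summary (ii) focuses "the pamphlet" (the thing); background same agent, recipient, setting (Bruno / Pavel / in January). Fact (6) matches that background with thing = the specimen — refutes (ii).

1, 6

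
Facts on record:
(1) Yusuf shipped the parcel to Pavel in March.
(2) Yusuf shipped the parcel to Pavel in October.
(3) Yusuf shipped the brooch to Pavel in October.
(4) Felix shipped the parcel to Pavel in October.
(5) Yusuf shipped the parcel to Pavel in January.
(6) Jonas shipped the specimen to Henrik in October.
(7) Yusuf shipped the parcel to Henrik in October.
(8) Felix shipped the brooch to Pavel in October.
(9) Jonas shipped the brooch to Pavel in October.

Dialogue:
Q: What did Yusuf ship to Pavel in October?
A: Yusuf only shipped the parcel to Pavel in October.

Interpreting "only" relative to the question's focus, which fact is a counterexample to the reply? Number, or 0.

The question "What did ...?" targets the thing, so in the reply the focus falls on "the parcel".
So "only" ranges over things; the rest (Yusuf as agent and Pavel as recipient and in October as setting) is presupposed.
Fact (3) shares the background with a different thing (the brooch) — counterexample.
(Fact (1) would refute a reading with focus on the setting — but that is not what the question asks.)

3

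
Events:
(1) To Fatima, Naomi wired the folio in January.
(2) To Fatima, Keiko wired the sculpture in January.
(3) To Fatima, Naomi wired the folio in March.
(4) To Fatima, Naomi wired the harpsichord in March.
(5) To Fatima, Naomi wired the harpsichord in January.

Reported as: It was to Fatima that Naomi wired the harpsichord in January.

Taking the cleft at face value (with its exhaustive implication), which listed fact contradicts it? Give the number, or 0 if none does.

0

The cleft puts "Fatima" in focus and presupposes the open proposition with same agent, thing, setting (Naomi / the harpsichord / in January).
Exhaustivity: Fatima is the only recipient satisfying that background.
No listed fact matches the background with a different recipient. Exhaustivity holds.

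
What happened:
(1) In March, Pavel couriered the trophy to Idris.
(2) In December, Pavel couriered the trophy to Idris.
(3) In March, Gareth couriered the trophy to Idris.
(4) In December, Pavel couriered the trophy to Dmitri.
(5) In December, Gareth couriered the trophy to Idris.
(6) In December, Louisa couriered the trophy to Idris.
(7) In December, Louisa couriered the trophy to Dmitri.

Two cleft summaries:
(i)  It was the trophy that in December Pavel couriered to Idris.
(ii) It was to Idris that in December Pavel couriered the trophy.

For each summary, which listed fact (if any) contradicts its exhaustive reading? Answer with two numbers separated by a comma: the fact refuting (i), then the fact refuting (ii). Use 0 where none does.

Summary (i) focuses "the trophy" (the thing); background Pavel as agent and Idris as recipient and in December as setting. No fact matches that background with a different thing, so 0.
Summary (ii) focuses "Idris" (the recipient); background Pavel as agent and the trophy as thing and in December as setting. Fact (4) matches that background with recipient = Dmitri — refutes (ii).

0, 4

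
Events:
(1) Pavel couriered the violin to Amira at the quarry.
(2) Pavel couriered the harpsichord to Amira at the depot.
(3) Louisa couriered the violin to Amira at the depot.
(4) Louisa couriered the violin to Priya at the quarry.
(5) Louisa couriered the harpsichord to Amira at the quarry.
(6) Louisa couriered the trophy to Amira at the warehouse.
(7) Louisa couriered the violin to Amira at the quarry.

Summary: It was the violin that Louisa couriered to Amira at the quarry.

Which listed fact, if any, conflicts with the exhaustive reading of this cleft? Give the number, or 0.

Focus of the cleft: "the violin" (the thing). Presupposed background: same agent, recipient, setting (Louisa / Amira / at the quarry).
The exhaustive reading says no other thing fits that background.
Fact (5) shares the background but with thing = the harpsichord; exhaustivity is violated.

5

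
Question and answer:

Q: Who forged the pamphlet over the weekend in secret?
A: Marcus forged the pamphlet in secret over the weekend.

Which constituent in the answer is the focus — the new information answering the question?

Marcus

The wh-word "who" asks about the subject (agent).
In the answer, "the pamphlet", "in secret" and "over the weekend" are given — repeated from the question.
The constituent filling the subject (agent) gap is "Marcus"; that is the focus and would carry nuclear stress.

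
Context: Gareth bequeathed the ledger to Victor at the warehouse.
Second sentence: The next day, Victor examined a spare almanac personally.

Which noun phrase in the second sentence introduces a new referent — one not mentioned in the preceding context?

"Victor" in the second sentence is given — already mentioned in the context.
"a spare almanac" has no antecedent in the context; it is discourse-new (the indefinite article also signals a new referent).

a spare almanac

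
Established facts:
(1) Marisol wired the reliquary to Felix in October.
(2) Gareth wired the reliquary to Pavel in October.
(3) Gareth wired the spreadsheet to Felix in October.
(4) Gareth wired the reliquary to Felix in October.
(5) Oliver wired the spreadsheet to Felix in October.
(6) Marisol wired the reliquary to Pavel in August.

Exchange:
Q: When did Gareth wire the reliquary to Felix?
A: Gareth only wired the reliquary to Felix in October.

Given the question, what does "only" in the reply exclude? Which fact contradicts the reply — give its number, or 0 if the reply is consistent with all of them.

The question "When did ...?" targets the setting, so in the reply the focus falls on "in October".
So "only" ranges over settings; the rest (agent = Gareth, thing = the reliquary, recipient = Felix) is presupposed.
No listed fact shares that background with another setting. Nothing contradicts the reply.
(Fact (3) would refute a reading with focus on the thing — but that is not what the question asks.)

0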